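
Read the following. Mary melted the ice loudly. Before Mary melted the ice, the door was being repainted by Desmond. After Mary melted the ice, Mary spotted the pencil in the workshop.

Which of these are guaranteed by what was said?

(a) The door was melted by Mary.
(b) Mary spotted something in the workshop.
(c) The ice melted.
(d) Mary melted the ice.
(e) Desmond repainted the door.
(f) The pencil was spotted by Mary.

(b), (c), (d), (f)

(a) Not entailed — Mary melted the ice, not the door; the door belongs to the repainting event.
(b) Entailed — this follows by dropping conjuncts from the spotting event's description.
(c) Entailed — 'Mary melted the ice' is causative; it entails the inchoative 'the ice melted'.
(d) Entailed — this follows by dropping conjuncts from the melting event's description.
(e) Not entailed — 'was repainting' is progressive on an accomplishment; it does not entail the completed 'repainted'.
(f) Entailed — dropping 'in the workshop' leaves a sub-description the original still satisfies.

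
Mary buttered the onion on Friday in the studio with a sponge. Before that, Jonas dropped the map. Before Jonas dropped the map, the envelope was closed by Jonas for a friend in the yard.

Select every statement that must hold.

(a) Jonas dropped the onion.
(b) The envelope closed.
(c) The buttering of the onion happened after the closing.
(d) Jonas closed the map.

(b), (c)

(a) Not entailed — Jonas dropped the map, not the onion; the onion belongs to the buttering event.
(b) Entailed — 'Jonas closed the envelope' is causative; it entails the inchoative 'the envelope closed'.
(c) Entailed — the narrative places the closing before the buttering.
(d) Not entailed — Jonas closed the envelope, not the map; the map belongs to the dropping event.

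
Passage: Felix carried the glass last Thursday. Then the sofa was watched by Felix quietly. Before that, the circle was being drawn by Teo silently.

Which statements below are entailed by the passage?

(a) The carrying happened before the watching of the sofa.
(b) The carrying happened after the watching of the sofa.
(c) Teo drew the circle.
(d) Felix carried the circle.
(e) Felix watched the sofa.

(a) Entailed — the narrative places the carrying before the watching.
(b) Not entailed — the narrative places the carrying before the watching, not after.
(c) Not entailed — 'was drawing' is progressive on an accomplishment; it does not entail the completed 'drew'.
(d) Not entailed — Felix carried the glass, not the circle; the circle belongs to the drawing event.
(e) Entailed — the original entails any weakening of itself; this just drops 'quietly'.

(a), (e)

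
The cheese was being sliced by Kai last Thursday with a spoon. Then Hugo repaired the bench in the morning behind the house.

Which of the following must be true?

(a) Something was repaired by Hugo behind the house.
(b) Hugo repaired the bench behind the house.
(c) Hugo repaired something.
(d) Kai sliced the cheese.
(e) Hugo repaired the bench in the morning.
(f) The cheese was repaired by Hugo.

(a) Entailed — every conjunct here is already in the original repairing event.
(b) Entailed — dropping 'in the morning' leaves a sub-description the original still satisfies.
(c) Entailed — the original entails any weakening of itself; this just drops 'behind the house', 'in the morning' and generalizes the patient.
(d) Not entailed — 'was slicing' is progressive on an accomplishment; it does not entail the completed 'sliced'.
(e) Entailed — this follows by dropping conjuncts from the repairing event's description.
(f) Not entailed — Hugo repaired the bench, not the cheese; the cheese belongs to the slicing event.

(a), (b), (c), (e)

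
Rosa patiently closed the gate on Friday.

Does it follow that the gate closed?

yes

'Rosa closed the gate' is the causative; it entails the inchoative 'the gate closed'.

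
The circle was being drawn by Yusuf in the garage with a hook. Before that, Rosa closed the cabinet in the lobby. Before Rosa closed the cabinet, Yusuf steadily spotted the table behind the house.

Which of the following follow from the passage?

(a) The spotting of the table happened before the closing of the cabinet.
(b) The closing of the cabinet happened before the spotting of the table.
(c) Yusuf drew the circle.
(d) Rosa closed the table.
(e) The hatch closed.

(a)

(a) Entailed — the narrative places the spotting before the closing.
(b) Not entailed — the narrative places the spotting before the closing, not after.
(c) Not entailed — 'was drawing' is progressive on an accomplishment; it does not entail the completed 'drew'.
(d) Not entailed — Rosa closed the cabinet, not the table; the table belongs to the spotting event.
(e) Not entailed — the cabinet is what closed, not the hatch.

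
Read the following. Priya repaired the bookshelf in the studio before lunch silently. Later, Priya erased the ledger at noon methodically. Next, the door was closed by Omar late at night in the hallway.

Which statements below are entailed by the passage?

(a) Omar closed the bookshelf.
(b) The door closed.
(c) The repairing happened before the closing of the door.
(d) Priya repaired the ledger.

(a) Not entailed — Omar closed the door, not the bookshelf; the bookshelf belongs to the repairing event.
(b) Entailed — 'Omar closed the door' is causative; it entails the inchoative 'the door closed'.
(c) Entailed — the narrative places the repairing before the closing.
(d) Not entailed — Priya repaired the bookshelf, not the ledger; the ledger belongs to the erasing event.

(b), (c)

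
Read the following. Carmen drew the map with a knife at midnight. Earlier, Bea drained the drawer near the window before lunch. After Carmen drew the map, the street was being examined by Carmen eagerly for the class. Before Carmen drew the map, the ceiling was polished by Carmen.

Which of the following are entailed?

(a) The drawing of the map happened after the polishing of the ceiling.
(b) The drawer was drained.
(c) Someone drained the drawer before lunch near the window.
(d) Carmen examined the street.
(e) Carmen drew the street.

(a), (b), (c), (d)

(a) Entailed — the narrative places the polishing before the drawing.
(b) Entailed — this follows by dropping conjuncts from the draining event's description.
(c) Entailed — this follows by dropping conjuncts from the draining event's description.
(d) Entailed — 'examine' is an activity; 'was examining' entails that some examining happened, so 'examined' holds.
(e) Not entailed — Carmen drew the map, not the street; the street belongs to the examining event.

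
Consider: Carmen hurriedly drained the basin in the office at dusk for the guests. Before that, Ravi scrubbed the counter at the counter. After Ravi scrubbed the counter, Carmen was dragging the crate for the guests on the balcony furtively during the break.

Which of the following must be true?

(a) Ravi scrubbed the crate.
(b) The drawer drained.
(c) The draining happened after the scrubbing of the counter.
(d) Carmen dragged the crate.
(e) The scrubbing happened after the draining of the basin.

(c), (d)

(a) Not entailed — Ravi scrubbed the counter, not the crate; the crate belongs to the dragging event.
(b) Not entailed — the basin is what drained, not the drawer.
(c) Entailed — the narrative places the scrubbing before the draining.
(d) Entailed — 'drag' is an activity; 'was dragging' entails that some dragging happened, so 'dragged' holds.
(e) Not entailed — the narrative places the scrubbing before the draining, not after.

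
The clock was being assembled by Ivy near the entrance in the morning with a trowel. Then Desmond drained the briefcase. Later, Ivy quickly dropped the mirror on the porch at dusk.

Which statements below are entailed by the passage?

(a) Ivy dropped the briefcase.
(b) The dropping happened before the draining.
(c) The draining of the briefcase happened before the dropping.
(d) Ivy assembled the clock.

(c)

(a) Not entailed — Ivy dropped the mirror, not the briefcase; the briefcase belongs to the draining event.
(b) Not entailed — the narrative places the draining before the dropping, not after.
(c) Entailed — the narrative places the draining before the dropping.
(d) Not entailed — 'was assembling' is progressive on an accomplishment; it does not entail the completed 'assembled'.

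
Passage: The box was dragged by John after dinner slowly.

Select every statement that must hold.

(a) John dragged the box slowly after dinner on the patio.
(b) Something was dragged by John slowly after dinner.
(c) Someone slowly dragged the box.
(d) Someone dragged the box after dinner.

(b), (c), (d)

(a) Not entailed — 'on the patio' adds information not in the original event.
(b) Entailed — this follows by dropping conjuncts from the dragging event's description.
(c) Entailed — every conjunct here is already in the original dragging event.
(d) Entailed — the original entails any weakening of itself; this just drops 'slowly' and generalizes the agent.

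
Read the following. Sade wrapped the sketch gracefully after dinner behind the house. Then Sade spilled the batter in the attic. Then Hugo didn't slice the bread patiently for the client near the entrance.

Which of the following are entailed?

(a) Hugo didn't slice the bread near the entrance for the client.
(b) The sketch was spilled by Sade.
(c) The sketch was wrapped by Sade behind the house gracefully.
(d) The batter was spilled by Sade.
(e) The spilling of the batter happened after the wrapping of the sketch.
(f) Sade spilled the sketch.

(c), (d), (e)

(a) Not entailed — dropping 'patiently' under negation is not valid — the original leaves open that Hugo sliced the bread some other way.
(b) Not entailed — Sade spilled the batter, not the sketch; the sketch belongs to the wrapping event.
(c) Entailed — every conjunct here is already in the original wrapping event.
(d) Entailed — this follows by dropping conjuncts from the spilling event's description.
(e) Entailed — the narrative places the wrapping before the spilling.
(f) Not entailed — Sade spilled the batter, not the sketch; the sketch belongs to the wrapping event.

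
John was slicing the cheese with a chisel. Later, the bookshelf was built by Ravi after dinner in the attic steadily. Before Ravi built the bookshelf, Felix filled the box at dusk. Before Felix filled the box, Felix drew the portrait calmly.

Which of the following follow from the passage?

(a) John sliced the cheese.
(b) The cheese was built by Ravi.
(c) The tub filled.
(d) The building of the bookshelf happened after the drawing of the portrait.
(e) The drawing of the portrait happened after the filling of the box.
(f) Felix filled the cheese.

(d)

(a) Not entailed — 'was slicing' is progressive on an accomplishment; it does not entail the completed 'sliced'.
(b) Not entailed — Ravi built the bookshelf, not the cheese; the cheese belongs to the slicing event.
(c) Not entailed — the box is what filled, not the tub.
(d) Entailed — the narrative places the drawing before the building.
(e) Not entailed — the narrative places the drawing before the filling, not after.
(f) Not entailed — Felix filled the box, not the cheese; the cheese belongs to the slicing event.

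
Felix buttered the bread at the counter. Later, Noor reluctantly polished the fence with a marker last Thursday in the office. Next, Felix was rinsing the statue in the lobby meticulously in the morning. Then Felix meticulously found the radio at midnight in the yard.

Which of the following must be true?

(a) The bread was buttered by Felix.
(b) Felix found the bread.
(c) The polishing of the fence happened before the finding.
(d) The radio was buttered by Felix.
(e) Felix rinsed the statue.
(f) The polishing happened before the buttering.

(a) Entailed — the original entails any weakening of itself; this just drops 'at the counter'.
(b) Not entailed — Felix found the radio, not the bread; the bread belongs to the buttering event.
(c) Entailed — the narrative places the polishing before the finding.
(d) Not entailed — Felix buttered the bread, not the radio; the radio belongs to the finding event.
(e) Entailed — 'rinse' is an activity; 'was rinsing' entails that some rinsing happened, so 'rinsed' holds.
(f) Not entailed — the narrative places the buttering before the polishing, not after.

(a), (c), (e)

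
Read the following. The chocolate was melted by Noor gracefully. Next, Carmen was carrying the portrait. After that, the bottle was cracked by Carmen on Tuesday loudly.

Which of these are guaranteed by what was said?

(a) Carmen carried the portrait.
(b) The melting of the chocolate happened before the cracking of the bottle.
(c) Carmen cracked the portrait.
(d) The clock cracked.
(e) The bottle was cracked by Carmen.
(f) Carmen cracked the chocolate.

(a), (b), (e)

(a) Entailed — 'carry' is an activity; 'was carrying' entails that some carrying happened, so 'carried' holds.
(b) Entailed — the narrative places the melting before the cracking.
(c) Not entailed — Carmen cracked the bottle, not the portrait; the portrait belongs to the carrying event.
(d) Not entailed — the bottle is what cracked, not the clock.
(e) Entailed — this follows by dropping conjuncts from the cracking event's description.
(f) Not entailed — Carmen cracked the bottle, not the chocolate; the chocolate belongs to the melting event.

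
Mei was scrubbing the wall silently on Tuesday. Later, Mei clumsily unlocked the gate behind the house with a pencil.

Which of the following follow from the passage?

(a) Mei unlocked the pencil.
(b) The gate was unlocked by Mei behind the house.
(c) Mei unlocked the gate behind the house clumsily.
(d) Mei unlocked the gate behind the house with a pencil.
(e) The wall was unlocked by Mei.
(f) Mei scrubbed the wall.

(b), (c), (d), (f)

(a) Not entailed — the pencil is the instrument, not what was unlocked.
(b) Entailed — dropping 'clumsily', 'with a pencil' leaves a sub-description the original still satisfies.
(c) Entailed — the original entails any weakening of itself; this just drops 'with a pencil'.
(d) Entailed — dropping 'clumsily' leaves a sub-description the original still satisfies.
(e) Not entailed — Mei unlocked the gate, not the wall; the wall belongs to the scrubbing event.
(f) Entailed — 'scrub' is an activity; 'was scrubbing' entails that some scrubbing happened, so 'scrubbed' holds.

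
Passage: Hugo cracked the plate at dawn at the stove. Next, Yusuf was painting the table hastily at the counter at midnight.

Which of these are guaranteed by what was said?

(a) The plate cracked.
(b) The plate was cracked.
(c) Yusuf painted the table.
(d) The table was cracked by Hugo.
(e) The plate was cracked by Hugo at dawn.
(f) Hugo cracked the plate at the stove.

(a) Entailed — 'Hugo cracked the plate' is causative; it entails the inchoative 'the plate cracked'.
(b) Entailed — the original entails any weakening of itself; this just drops 'at dawn', 'at the stove' and generalizes the agent.
(c) Not entailed — 'was painting' is progressive on an accomplishment; it does not entail the completed 'painted'.
(d) Not entailed — Hugo cracked the plate, not the table; the table belongs to the painting event.
(e) Entailed — this follows by dropping conjuncts from the cracking event's description.
(f) Entailed — the original entails any weakening of itself; this just drops 'at dawn'.

(a), (b), (e), (f)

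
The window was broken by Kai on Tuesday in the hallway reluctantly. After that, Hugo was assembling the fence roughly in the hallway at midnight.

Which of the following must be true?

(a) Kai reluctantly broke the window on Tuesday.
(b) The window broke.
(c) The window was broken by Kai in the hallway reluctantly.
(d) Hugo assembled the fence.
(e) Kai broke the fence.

(a) Entailed — every conjunct here is already in the original breaking event.
(b) Entailed — 'Kai broke the window' is causative; it entails the inchoative 'the window broke'.
(c) Entailed — the original entails any weakening of itself; this just drops 'on Tuesday'.
(d) Not entailed — 'was assembling' is progressive on an accomplishment; it does not entail the completed 'assembled'.
(e) Not entailed — Kai broke the window, not the fence; the fence belongs to the assembling event.

(a), (b), (c)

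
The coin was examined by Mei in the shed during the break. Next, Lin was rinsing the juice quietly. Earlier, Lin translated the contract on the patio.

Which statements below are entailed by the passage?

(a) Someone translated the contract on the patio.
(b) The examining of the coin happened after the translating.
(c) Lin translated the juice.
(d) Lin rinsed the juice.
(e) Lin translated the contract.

(a), (d), (e)

(a) Entailed — every conjunct here is already in the original translating event.
(b) Not entailed — the narrative doesn't order the translating relative to the examining.
(c) Not entailed — Lin translated the contract, not the juice; the juice belongs to the rinsing event.
(d) Entailed — 'rinse' is an activity; 'was rinsing' entails that some rinsing happened, so 'rinsed' holds.
(e) Entailed — this follows by dropping conjuncts from the translating event's description.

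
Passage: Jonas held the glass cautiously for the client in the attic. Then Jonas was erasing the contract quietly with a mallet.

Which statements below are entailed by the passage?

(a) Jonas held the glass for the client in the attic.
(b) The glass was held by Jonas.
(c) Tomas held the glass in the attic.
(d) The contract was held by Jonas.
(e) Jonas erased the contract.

(a) Entailed — this follows by dropping conjuncts from the holding event's description.
(b) Entailed — dropping 'cautiously', 'in the attic', 'for the client' leaves a sub-description the original still satisfies.
(c) Not entailed — the passage has Jonas holding the glass, not Tomas.
(d) Not entailed — Jonas held the glass, not the contract; the contract belongs to the erasing event.
(e) Not entailed — 'was erasing' is progressive on an accomplishment; it does not entail the completed 'erased'.

(a), (b)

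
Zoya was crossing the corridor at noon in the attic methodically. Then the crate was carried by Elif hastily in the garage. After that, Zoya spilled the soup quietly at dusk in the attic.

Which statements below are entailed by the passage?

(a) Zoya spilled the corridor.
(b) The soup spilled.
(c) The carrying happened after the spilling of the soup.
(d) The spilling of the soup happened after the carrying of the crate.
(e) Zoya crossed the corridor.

(a) Not entailed — Zoya spilled the soup, not the corridor; the corridor belongs to the crossing event.
(b) Entailed — 'Zoya spilled the soup' is causative; it entails the inchoative 'the soup spilled'.
(c) Not entailed — the narrative places the carrying before the spilling, not after.
(d) Entailed — the narrative places the carrying before the spilling.
(e) Not entailed — 'was crossing' is progressive on an accomplishment; it does not entail the completed 'crossed'.

(b), (d)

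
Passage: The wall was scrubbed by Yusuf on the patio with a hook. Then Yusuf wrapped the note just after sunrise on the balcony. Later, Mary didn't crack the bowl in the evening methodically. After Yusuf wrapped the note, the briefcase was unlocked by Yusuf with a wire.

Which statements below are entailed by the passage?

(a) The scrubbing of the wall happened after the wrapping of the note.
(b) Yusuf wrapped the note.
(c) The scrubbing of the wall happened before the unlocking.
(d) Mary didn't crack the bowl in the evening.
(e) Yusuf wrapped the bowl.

(a) Not entailed — the narrative places the scrubbing before the wrapping, not after.
(b) Entailed — the original entails any weakening of itself; this just drops 'just after sunrise', 'on the balcony'.
(c) Entailed — the narrative places the scrubbing before the unlocking.
(d) Not entailed — dropping 'methodically' under negation is not valid — the original leaves open that Mary cracked the bowl some other way.
(e) Not entailed — Yusuf wrapped the note, not the bowl; the bowl belongs to the cracking event.

(b), (c)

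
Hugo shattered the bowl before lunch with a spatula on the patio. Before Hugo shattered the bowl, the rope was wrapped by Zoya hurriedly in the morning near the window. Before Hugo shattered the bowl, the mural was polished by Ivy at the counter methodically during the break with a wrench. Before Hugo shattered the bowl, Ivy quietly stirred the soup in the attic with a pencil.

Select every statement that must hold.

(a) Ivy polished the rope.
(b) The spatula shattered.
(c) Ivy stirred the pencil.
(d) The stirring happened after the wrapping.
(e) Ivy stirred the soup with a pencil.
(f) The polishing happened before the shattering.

(a) Not entailed — Ivy polished the mural, not the rope; the rope belongs to the wrapping event.
(b) Not entailed — the bowl is what shattered, not the spatula.
(c) Not entailed — the pencil is the instrument, not what was stirred.
(d) Not entailed — the narrative doesn't order the wrapping relative to the stirring.
(e) Entailed — dropping 'in the attic', 'quietly' leaves a sub-description the original still satisfies.
(f) Entailed — the narrative places the polishing before the shattering.

(e), (f)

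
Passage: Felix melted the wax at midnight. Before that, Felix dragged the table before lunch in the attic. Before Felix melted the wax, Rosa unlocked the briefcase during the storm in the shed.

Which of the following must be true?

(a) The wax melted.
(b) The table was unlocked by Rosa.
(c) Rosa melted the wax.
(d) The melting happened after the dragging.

(a), (d)

(a) Entailed — 'Felix melted the wax' is causative; it entails the inchoative 'the wax melted'.
(b) Not entailed — Rosa unlocked the briefcase, not the table; the table belongs to the dragging event.
(c) Not entailed — the passage has Felix melting the wax, not Rosa.
(d) Entailed — the narrative places the dragging before the melting.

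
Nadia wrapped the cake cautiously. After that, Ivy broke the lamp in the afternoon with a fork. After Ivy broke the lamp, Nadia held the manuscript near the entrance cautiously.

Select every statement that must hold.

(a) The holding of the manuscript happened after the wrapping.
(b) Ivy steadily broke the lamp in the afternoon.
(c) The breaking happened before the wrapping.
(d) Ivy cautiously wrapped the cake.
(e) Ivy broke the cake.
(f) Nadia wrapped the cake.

(a) Entailed — the narrative places the wrapping before the holding.
(b) Not entailed — 'steadily' adds information not in the original event.
(c) Not entailed — the narrative places the wrapping before the breaking, not after.
(d) Not entailed — the passage has Nadia wrapping the cake, not Ivy.
(e) Not entailed — Ivy broke the lamp, not the cake; the cake belongs to the wrapping event.
(f) Entailed — this follows by dropping conjuncts from the wrapping event's description.

(a), (f)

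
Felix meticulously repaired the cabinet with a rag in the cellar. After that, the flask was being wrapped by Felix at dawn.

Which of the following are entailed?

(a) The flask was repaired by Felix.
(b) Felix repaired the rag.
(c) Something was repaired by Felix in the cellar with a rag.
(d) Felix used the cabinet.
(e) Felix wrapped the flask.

(c)

(a) Not entailed — Felix repaired the cabinet, not the flask; the flask belongs to the wrapping event.
(b) Not entailed — the rag is the instrument, not what was repaired.
(c) Entailed — the original entails any weakening of itself; this just drops 'meticulously' and generalizes the patient.
(d) Not entailed — the cabinet is the patient, not an instrument — Felix used a rag.
(e) Not entailed — 'was wrapping' is progressive on an accomplishment; it does not entail the completed 'wrapped'.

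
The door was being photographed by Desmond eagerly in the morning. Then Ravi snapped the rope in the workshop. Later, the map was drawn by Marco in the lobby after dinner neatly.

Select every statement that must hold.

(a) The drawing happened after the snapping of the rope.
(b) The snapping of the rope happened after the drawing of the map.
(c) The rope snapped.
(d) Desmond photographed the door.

(a) Entailed — the narrative places the snapping before the drawing.
(b) Not entailed — the narrative places the snapping before the drawing, not after.
(c) Entailed — 'Ravi snapped the rope' is causative; it entails the inchoative 'the rope snapped'.
(d) Not entailed — 'was photographing' is progressive on an accomplishment; it does not entail the completed 'photographed'.

(a), (c)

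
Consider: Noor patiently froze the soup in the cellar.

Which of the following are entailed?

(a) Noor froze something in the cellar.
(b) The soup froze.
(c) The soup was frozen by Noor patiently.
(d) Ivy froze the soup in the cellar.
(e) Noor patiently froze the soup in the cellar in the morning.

(a) Entailed — dropping 'patiently' and generalizing the patient leaves a sub-description the original still satisfies.
(b) Entailed — 'Noor froze the soup' is causative; it entails the inchoative 'the soup froze'.
(c) Entailed — dropping 'in the cellar' leaves a sub-description the original still satisfies.
(d) Not entailed — the passage has Noor freezing the soup, not Ivy.
(e) Not entailed — 'in the morning' adds information not in the original event.

(a), (b), (c)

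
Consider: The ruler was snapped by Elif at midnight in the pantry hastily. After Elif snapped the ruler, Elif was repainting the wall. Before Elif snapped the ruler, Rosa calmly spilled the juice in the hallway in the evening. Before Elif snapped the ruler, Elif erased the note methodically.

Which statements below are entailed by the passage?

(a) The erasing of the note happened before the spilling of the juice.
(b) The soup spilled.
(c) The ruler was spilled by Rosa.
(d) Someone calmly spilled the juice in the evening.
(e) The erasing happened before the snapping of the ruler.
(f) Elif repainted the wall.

(d), (e)

(a) Not entailed — the narrative doesn't order the erasing relative to the spilling.
(b) Not entailed — the juice is what spilled, not the soup.
(c) Not entailed — Rosa spilled the juice, not the ruler; the ruler belongs to the snapping event.
(d) Entailed — the original entails any weakening of itself; this just drops 'in the hallway' and generalizes the agent.
(e) Entailed — the narrative places the erasing before the snapping.
(f) Not entailed — 'was repainting' is progressive on an accomplishment; it does not entail the completed 'repainted'.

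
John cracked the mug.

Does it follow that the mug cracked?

yes

'John cracked the mug' is the causative; it entails the inchoative 'the mug cracked'.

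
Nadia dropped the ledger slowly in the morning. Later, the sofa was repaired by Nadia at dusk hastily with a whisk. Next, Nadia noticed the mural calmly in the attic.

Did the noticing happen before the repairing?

no

The narrative orders the repairing before the noticing.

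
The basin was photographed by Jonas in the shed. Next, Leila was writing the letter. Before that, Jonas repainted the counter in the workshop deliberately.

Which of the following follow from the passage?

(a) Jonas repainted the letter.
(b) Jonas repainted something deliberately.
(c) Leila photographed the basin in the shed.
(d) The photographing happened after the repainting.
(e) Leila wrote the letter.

(b)

(a) Not entailed — Jonas repainted the counter, not the letter; the letter belongs to the writing event.
(b) Entailed — every conjunct here is already in the original repainting event.
(c) Not entailed — the passage has Jonas photographing the basin, not Leila.
(d) Not entailed — the narrative doesn't order the repainting relative to the photographing.
(e) Not entailed — 'was writing' is progressive on an accomplishment; it does not entail the completed 'wrote'.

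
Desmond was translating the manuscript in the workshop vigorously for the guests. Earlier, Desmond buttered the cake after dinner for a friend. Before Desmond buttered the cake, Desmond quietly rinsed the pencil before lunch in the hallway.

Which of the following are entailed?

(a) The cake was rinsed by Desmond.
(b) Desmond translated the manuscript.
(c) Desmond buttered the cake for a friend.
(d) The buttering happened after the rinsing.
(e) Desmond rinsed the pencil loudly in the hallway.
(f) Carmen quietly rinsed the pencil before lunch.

(a) Not entailed — Desmond rinsed the pencil, not the cake; the cake belongs to the buttering event.
(b) Not entailed — 'was translating' is progressive on an accomplishment; it does not entail the completed 'translated'.
(c) Entailed — the original entails any weakening of itself; this just drops 'after dinner'.
(d) Entailed — the narrative places the rinsing before the buttering.
(e) Not entailed — 'loudly' adds a manner not in (and inconsistent with) the original.
(f) Not entailed — the passage has Desmond rinsing the pencil, not Carmen.

(c), (d)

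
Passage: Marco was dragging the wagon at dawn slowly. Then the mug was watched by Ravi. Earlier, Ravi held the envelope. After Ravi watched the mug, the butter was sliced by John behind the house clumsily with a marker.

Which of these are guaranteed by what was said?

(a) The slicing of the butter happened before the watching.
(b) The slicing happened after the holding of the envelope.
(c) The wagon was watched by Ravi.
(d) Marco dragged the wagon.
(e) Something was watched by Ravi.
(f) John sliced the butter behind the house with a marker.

(a) Not entailed — the narrative places the watching before the slicing, not after.
(b) Entailed — the narrative places the holding before the slicing.
(c) Not entailed — Ravi watched the mug, not the wagon; the wagon belongs to the dragging event.
(d) Entailed — 'drag' is an activity; 'was dragging' entails that some dragging happened, so 'dragged' holds.
(e) Entailed — the original entails any weakening of itself; this just generalizes the patient.
(f) Entailed — dropping 'clumsily' leaves a sub-description the original still satisfies.

(b), (d), (e), (f)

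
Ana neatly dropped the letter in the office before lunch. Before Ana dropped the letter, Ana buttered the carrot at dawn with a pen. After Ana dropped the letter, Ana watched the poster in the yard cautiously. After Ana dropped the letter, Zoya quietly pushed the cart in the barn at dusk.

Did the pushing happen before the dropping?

no

The narrative orders the dropping before the pushing.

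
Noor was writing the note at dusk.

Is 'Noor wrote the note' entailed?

no

'was writing' is progressive; for an accomplishment like 'write the note', it doesn't entail completion.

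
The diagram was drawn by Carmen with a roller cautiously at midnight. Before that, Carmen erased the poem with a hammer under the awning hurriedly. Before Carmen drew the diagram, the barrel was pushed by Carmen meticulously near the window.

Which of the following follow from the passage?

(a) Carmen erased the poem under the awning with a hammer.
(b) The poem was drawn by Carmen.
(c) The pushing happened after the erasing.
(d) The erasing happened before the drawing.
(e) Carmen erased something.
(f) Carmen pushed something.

(a) Entailed — this follows by dropping conjuncts from the erasing event's description.
(b) Not entailed — Carmen drew the diagram, not the poem; the poem belongs to the erasing event.
(c) Not entailed — the narrative doesn't order the erasing relative to the pushing.
(d) Entailed — the narrative places the erasing before the drawing.
(e) Entailed — dropping 'with a hammer', 'under the awning', 'hurriedly' and generalizing the patient leaves a sub-description the original still satisfies.
(f) Entailed — dropping 'meticulously', 'near the window' and generalizing the patient leaves a sub-description the original still satisfies.

(a), (d), (e), (f)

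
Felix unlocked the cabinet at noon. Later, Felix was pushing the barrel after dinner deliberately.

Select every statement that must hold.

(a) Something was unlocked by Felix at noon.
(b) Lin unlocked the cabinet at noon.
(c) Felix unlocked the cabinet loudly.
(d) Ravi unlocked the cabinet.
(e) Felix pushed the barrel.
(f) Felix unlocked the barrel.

(a), (e)

(a) Entailed — every conjunct here is already in the original unlocking event.
(b) Not entailed — the passage has Felix unlocking the cabinet, not Lin.
(c) Not entailed — 'loudly' adds information not in the original event.
(d) Not entailed — the passage has Felix unlocking the cabinet, not Ravi.
(e) Entailed — 'push' is an activity; 'was pushing' entails that some pushing happened, so 'pushed' holds.
(f) Not entailed — Felix unlocked the cabinet, not the barrel; the barrel belongs to the pushing event.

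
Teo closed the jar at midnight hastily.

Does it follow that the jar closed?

yes

'Teo closed the jar' is the causative; it entails the inchoative 'the jar closed'.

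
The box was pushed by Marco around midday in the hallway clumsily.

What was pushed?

the box

'the box' marks the patient of the pushing event.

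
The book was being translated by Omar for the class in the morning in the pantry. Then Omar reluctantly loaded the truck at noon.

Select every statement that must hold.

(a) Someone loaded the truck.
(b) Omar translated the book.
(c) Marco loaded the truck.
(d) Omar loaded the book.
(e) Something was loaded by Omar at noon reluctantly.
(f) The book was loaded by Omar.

(a), (e)

(a) Entailed — this follows by dropping conjuncts from the loading event's description.
(b) Not entailed — 'was translating' is progressive on an accomplishment; it does not entail the completed 'translated'.
(c) Not entailed — the passage has Omar loading the truck, not Marco.
(d) Not entailed — Omar loaded the truck, not the book; the book belongs to the translating event.
(e) Entailed — generalizing the patient leaves a sub-description the original still satisfies.
(f) Not entailed — Omar loaded the truck, not the book; the book belongs to the translating event.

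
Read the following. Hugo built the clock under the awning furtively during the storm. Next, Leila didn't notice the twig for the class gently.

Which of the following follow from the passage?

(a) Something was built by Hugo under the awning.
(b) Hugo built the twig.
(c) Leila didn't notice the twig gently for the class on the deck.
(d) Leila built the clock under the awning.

(a) Entailed — every conjunct here is already in the original building event.
(b) Not entailed — Hugo built the clock, not the twig; the twig belongs to the noticing event.
(c) Entailed — under negation, adding a further restriction is entailed: if no such noticing event occurred, none occurred on the deck either.
(d) Not entailed — the passage has Hugo building the clock, not Leila.

(a), (c)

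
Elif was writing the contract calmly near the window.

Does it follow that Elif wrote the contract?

no

'was writing' is progressive; for an accomplishment like 'write the contract', it doesn't entail completion.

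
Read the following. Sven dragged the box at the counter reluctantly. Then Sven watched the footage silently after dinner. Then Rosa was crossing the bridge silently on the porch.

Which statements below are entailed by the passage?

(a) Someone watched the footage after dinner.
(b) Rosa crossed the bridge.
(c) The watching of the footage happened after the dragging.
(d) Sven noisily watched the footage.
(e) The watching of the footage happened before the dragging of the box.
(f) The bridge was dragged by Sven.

(a), (c)

(a) Entailed — every conjunct here is already in the original watching event.
(b) Not entailed — 'was crossing' is progressive on an accomplishment; it does not entail the completed 'crossed'.
(c) Entailed — the narrative places the dragging before the watching.
(d) Not entailed — 'noisily' adds a manner not in (and inconsistent with) the original.
(e) Not entailed — the narrative places the dragging before the watching, not after.
(f) Not entailed — Sven dragged the box, not the bridge; the bridge belongs to the crossing event.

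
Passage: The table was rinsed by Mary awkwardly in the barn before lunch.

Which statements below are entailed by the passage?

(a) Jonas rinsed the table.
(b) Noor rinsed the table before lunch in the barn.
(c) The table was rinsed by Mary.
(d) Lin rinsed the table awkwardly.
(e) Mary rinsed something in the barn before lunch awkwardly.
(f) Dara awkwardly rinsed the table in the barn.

(c), (e)

(a) Not entailed — the passage has Mary rinsing the table, not Jonas.
(b) Not entailed — the passage has Mary rinsing the table, not Noor.
(c) Entailed — the original entails any weakening of itself; this just drops 'before lunch', 'awkwardly', 'in the barn'.
(d) Not entailed — the passage has Mary rinsing the table, not Lin.
(e) Entailed — generalizing the patient leaves a sub-description the original still satisfies.
(f) Not entailed — the passage has Mary rinsing the table, not Dara.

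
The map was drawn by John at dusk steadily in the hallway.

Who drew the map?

'John' marks the agent of the drawing event.

John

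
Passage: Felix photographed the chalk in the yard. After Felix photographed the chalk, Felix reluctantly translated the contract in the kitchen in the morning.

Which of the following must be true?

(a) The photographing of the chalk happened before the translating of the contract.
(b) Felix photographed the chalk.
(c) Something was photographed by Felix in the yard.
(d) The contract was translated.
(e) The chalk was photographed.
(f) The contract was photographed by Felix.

(a), (b), (c), (d), (e)

(a) Entailed — the narrative places the photographing before the translating.
(b) Entailed — this follows by dropping conjuncts from the photographing event's description.
(c) Entailed — the original entails any weakening of itself; this just generalizes the patient.
(d) Entailed — the original entails any weakening of itself; this just drops 'reluctantly', 'in the morning', 'in the kitchen' and generalizes the agent.
(e) Entailed — every conjunct here is already in the original photographing event.
(f) Not entailed — Felix photographed the chalk, not the contract; the contract belongs to the translating event.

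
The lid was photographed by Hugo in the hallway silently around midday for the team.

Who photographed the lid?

'Hugo' marks the agent of the photographing event.

Hugo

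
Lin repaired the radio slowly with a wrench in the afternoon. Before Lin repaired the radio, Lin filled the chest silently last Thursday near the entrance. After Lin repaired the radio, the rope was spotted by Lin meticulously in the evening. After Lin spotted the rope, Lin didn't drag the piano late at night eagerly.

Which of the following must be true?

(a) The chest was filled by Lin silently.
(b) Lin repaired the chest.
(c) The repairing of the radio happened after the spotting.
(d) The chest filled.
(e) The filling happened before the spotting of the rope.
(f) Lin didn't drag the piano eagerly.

(a), (d), (e)

(a) Entailed — dropping 'last Thursday', 'near the entrance' leaves a sub-description the original still satisfies.
(b) Not entailed — Lin repaired the radio, not the chest; the chest belongs to the filling event.
(c) Not entailed — the narrative places the repairing before the spotting, not after.
(d) Entailed — 'Lin filled the chest' is causative; it entails the inchoative 'the chest filled'.
(e) Entailed — the narrative places the filling before the spotting.
(f) Not entailed — dropping 'late at night' under negation is not valid — the original leaves open that Lin dragged the piano some other way.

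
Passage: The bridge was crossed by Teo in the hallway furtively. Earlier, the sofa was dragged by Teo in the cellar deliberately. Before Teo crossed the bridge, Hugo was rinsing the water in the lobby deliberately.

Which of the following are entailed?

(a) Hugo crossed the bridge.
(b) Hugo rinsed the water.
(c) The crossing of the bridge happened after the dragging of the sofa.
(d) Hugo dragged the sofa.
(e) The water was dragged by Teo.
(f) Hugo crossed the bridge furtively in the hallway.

(b), (c)

(a) Not entailed — the passage has Teo crossing the bridge, not Hugo.
(b) Entailed — 'rinse' is an activity; 'was rinsing' entails that some rinsing happened, so 'rinsed' holds.
(c) Entailed — the narrative places the dragging before the crossing.
(d) Not entailed — the passage has Teo dragging the sofa, not Hugo.
(e) Not entailed — Teo dragged the sofa, not the water; the water belongs to the rinsing event.
(f) Not entailed — the passage has Teo crossing the bridge, not Hugo.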